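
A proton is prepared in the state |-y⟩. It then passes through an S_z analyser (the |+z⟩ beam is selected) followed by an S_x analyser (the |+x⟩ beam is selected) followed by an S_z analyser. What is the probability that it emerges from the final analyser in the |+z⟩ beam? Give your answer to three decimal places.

0.125

First analyser (S_z): from |-y⟩, P(|+z⟩) = 1/2.
After stage 1 the state is |+z⟩; P(|+x⟩) = |⟨+x|+z⟩|² = 1/2.
After stage 2 the state is |+x⟩; P(|+z⟩) = |⟨+z|+x⟩|² = 1/2.
Joint probability = 1/2 × 1/2 × 1/2 = 0.125.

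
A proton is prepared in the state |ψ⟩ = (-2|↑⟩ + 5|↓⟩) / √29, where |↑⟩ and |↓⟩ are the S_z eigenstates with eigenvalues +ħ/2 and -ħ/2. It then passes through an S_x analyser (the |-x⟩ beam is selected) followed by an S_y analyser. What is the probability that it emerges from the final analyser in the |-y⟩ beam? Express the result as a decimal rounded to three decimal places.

0.422

First analyser (S_x): P(|-x⟩) = |⟨-x|ψ⟩|² = 49/58.
After stage 1 the state is |-x⟩; P(|-y⟩) = |⟨-y|-x⟩|² = 1/2.
Joint probability = 49/58 × 1/2 = 0.422.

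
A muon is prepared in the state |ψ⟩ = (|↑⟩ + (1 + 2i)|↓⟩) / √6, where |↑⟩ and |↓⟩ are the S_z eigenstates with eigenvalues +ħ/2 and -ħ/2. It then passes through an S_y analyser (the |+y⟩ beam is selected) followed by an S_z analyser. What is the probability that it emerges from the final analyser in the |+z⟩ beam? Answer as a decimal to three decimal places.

First analyser (S_y): P(|+y⟩) = |⟨+y|ψ⟩|² = 10/12.
After stage 1 the state is |+y⟩; P(|+z⟩) = |⟨+z|+y⟩|² = 1/2.
Joint probability = 10/12 × 1/2 = 0.417.

0.417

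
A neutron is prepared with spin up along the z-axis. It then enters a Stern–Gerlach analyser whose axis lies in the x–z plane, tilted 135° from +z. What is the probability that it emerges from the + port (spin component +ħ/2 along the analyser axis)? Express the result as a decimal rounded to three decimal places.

0.146

For spin-½, the probability of finding spin-up along an axis at angle θ to the initial spin direction is cos²(θ/2); spin-down is sin²(θ/2).
θ = 135°, so P = cos²(67.5°) ≈ 0.146.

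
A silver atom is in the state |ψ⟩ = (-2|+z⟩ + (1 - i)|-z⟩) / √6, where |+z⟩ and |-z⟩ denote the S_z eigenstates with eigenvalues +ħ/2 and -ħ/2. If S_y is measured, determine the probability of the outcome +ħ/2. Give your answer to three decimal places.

0.833

|+y⟩ = (|+z⟩ + i|-z⟩)/√2, so ⟨+y|ψ⟩ = (-3 - i) / (√2·√6).
P = |-3 - i|² / 12 = 10/12.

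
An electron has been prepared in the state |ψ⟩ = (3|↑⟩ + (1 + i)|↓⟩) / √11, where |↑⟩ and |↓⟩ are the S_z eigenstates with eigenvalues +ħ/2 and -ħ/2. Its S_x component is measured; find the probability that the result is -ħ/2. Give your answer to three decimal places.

0.227

|-x⟩ = (|↑⟩ - |↓⟩)/√2, so ⟨-x|ψ⟩ = (2 - i) / (√2·√11).
P = |2 - i|² / 22 = 5/22.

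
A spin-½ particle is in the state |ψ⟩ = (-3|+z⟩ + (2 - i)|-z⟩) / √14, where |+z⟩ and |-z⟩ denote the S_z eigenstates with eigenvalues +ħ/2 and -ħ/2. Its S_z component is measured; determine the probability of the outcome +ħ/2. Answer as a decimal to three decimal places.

0.643

The +ħ/2 outcome corresponds to |+z⟩. Its amplitude in |ψ⟩ is -3/√14.
P = |-3|² / 14 = 9/14.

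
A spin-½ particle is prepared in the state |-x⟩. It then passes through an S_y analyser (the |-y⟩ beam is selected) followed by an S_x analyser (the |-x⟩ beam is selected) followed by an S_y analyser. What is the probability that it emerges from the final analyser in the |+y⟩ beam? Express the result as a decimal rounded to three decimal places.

0.125

First analyser (S_y): from |-x⟩, P(|-y⟩) = 1/2.
After stage 1 the state is |-y⟩; P(|-x⟩) = |⟨-x|-y⟩|² = 1/2.
After stage 2 the state is |-x⟩; P(|+y⟩) = |⟨+y|-x⟩|² = 1/2.
Joint probability = 1/2 × 1/2 × 1/2 = 0.125.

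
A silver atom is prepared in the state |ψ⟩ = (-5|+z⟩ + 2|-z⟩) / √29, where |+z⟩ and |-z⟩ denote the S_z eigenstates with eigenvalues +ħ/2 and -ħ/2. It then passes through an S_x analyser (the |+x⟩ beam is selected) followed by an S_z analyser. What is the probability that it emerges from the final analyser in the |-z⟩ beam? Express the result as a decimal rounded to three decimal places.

0.078

First analyser (S_x): P(|+x⟩) = |⟨+x|ψ⟩|² = 9/58.
After stage 1 the state is |+x⟩; P(|-z⟩) = |⟨-z|+x⟩|² = 1/2.
Joint probability = 9/58 × 1/2 = 0.078.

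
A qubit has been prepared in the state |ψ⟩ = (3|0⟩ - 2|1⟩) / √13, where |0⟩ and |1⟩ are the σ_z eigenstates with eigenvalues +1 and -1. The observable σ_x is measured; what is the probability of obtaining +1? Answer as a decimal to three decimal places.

|+x⟩ = (|0⟩ + |1⟩)/√2, so ⟨+x|ψ⟩ = (1) / (√2·√13).
P = |1|² / 26 = 1/26.

0.038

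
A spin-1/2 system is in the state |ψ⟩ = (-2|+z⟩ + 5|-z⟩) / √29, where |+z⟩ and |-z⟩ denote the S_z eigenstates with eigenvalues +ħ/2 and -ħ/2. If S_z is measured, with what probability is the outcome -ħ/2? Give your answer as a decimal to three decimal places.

The -ħ/2 outcome corresponds to |-z⟩. Its amplitude in |ψ⟩ is 5/√29.
P = |5|² / 29 = 25/29.

0.862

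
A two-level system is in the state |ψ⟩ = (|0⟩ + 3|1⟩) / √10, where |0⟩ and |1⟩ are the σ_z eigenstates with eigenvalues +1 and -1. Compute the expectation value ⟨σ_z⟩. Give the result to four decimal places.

⟨σ_z⟩ = |a|² - |b|² divided by |a|²+|b|², with a, b the |0⟩, |1⟩ amplitudes.
= (1 - 9)/10 = -8/10.

-0.8000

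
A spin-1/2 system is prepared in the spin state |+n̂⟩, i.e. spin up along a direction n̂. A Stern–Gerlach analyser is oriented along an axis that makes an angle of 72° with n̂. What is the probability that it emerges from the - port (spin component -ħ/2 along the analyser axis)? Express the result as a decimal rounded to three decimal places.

For spin-½, the probability of finding spin-up along an axis at angle θ to the initial spin direction is cos²(θ/2); spin-down is sin²(θ/2).
θ = 72°, so P = sin²(36°) ≈ 0.345.

0.345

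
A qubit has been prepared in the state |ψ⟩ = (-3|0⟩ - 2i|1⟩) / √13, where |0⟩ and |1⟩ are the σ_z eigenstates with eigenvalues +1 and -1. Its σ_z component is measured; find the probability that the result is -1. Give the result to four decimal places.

The -1 outcome corresponds to |1⟩. Its amplitude in |ψ⟩ is -2i/√13.
P = |-2i|² / 13 = 4/13.

0.3077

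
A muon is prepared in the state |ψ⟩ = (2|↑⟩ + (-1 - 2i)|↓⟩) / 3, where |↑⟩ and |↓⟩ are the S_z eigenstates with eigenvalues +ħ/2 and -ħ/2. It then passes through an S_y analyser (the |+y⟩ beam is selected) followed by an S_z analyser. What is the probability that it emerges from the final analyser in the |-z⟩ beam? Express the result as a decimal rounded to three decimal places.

First analyser (S_y): P(|+y⟩) = |⟨+y|ψ⟩|² = 1/18.
After stage 1 the state is |+y⟩; P(|-z⟩) = |⟨-z|+y⟩|² = 1/2.
Joint probability = 1/18 × 1/2 = 0.028.

0.028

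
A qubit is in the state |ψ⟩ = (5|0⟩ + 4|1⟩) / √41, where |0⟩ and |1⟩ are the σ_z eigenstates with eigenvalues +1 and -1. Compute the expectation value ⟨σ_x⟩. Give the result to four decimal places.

⟨σ_x⟩ = 2 Re(a* b)/(|a|²+|b|²) with a = 5, b = 4.
a* b = 20, so ⟨σ_x⟩ = 40/41.

0.9756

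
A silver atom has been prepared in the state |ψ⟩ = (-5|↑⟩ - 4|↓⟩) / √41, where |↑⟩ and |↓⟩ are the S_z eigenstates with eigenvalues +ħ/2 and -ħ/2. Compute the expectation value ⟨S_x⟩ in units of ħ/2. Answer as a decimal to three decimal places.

⟨σ_x⟩ = 2 Re(a* b)/(|a|²+|b|²) with a = -5, b = -4.
a* b = 20, so ⟨σ_x⟩ = 40/41.
⟨S_x⟩ = (ħ/2)·⟨σ_x⟩.

0.976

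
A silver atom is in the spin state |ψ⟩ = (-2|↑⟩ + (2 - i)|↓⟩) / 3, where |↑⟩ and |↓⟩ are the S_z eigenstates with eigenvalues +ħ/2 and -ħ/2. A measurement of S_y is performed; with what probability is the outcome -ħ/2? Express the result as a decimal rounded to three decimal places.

0.278

|-y⟩ = (|↑⟩ - i|↓⟩)/√2, so ⟨-y|ψ⟩ = (-1 + 2i) / (√2·3).
P = |-1 + 2i|² / 18 = 5/18.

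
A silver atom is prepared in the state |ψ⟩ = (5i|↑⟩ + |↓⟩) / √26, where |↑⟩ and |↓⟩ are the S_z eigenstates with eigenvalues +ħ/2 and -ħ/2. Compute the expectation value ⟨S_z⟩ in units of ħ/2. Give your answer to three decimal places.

⟨σ_z⟩ = |a|² - |b|² divided by |a|²+|b|², with a, b the |↑⟩, |↓⟩ amplitudes.
= (25 - 1)/26 = 24/26.
⟨S_z⟩ = (ħ/2)·⟨σ_z⟩.

0.923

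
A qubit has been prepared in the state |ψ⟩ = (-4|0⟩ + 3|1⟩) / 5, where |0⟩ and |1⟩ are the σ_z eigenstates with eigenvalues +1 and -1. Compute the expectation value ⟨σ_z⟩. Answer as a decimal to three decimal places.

⟨σ_z⟩ = |a|² - |b|² divided by |a|²+|b|², with a, b the |0⟩, |1⟩ amplitudes.
= (16 - 9)/25 = 7/25.

0.280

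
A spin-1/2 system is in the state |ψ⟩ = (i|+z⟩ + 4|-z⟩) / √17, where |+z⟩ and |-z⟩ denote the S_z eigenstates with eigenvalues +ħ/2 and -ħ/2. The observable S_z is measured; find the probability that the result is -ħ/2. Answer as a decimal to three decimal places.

The -ħ/2 outcome corresponds to |-z⟩. Its amplitude in |ψ⟩ is 4/√17.
P = |4|² / 17 = 16/17.

0.941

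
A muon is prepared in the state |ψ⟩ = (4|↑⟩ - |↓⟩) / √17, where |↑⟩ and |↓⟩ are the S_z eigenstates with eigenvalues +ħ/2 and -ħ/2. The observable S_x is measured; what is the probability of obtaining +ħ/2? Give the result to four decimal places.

|+x⟩ = (|↑⟩ + |↓⟩)/√2, so ⟨+x|ψ⟩ = (3) / (√2·√17).
P = |3|² / 34 = 9/34.

0.2647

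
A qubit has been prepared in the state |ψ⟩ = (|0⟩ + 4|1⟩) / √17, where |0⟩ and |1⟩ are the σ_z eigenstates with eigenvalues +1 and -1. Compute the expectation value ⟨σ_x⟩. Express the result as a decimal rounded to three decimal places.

0.471

⟨σ_x⟩ = 2 Re(a* b)/(|a|²+|b|²) with a = 1, b = 4.
a* b = 4, so ⟨σ_x⟩ = 8/17.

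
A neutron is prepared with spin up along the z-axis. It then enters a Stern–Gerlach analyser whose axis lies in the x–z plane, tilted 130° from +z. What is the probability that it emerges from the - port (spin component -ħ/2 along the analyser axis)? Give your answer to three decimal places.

For spin-½, the probability of finding spin-up along an axis at angle θ to the initial spin direction is cos²(θ/2); spin-down is sin²(θ/2).
θ = 130°, so P = sin²(65°) ≈ 0.821.

0.821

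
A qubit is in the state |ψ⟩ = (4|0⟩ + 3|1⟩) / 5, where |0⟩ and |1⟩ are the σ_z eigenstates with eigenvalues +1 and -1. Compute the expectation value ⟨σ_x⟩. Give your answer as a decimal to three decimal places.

⟨σ_x⟩ = 2 Re(a* b)/(|a|²+|b|²) with a = 4, b = 3.
a* b = 12, so ⟨σ_x⟩ = 24/25.

0.960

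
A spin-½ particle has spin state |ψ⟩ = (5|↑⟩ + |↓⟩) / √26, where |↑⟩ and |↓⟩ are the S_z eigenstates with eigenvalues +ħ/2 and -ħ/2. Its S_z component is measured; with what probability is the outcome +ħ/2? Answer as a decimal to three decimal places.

The +ħ/2 outcome corresponds to |↑⟩. Its amplitude in |ψ⟩ is 5/√26.
P = |5|² / 26 = 25/26.

0.962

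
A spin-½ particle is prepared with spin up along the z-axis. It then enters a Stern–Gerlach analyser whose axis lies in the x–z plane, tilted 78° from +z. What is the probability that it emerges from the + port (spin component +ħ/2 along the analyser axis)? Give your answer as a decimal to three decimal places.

0.604

For spin-½, the probability of finding spin-up along an axis at angle θ to the initial spin direction is cos²(θ/2); spin-down is sin²(θ/2).
θ = 78°, so P = cos²(39°) ≈ 0.604.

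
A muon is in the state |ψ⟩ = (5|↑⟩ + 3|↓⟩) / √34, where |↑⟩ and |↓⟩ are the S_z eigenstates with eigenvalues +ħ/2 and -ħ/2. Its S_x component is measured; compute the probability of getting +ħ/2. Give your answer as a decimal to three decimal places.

|+x⟩ = (|↑⟩ + |↓⟩)/√2, so ⟨+x|ψ⟩ = (8) / (√2·√34).
P = |8|² / 68 = 64/68.

0.941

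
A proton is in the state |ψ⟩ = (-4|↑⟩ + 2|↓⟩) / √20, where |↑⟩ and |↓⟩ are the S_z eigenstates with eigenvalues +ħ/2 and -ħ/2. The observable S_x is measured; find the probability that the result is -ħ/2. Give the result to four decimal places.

|-x⟩ = (|↑⟩ - |↓⟩)/√2, so ⟨-x|ψ⟩ = (-6) / (√2·√20).
P = |-6|² / 40 = 36/40.

0.9000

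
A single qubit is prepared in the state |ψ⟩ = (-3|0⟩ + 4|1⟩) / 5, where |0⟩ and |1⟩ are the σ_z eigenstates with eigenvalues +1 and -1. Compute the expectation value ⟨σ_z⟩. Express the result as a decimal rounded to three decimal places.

⟨σ_z⟩ = |a|² - |b|² divided by |a|²+|b|², with a, b the |0⟩, |1⟩ amplitudes.
= (9 - 16)/25 = -7/25.

-0.280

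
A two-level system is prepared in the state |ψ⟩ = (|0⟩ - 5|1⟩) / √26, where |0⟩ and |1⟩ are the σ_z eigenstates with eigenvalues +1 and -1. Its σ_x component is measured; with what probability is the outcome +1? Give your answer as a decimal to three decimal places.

|+x⟩ = (|0⟩ + |1⟩)/√2, so ⟨+x|ψ⟩ = (-4) / (√2·√26).
P = |-4|² / 52 = 16/52.

0.308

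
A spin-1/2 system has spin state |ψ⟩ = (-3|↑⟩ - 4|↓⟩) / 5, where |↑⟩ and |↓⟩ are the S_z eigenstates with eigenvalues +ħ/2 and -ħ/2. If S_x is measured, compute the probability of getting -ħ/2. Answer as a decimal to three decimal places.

|-x⟩ = (|↑⟩ - |↓⟩)/√2, so ⟨-x|ψ⟩ = (1) / (√2·5).
P = |1|² / 50 = 1/50.

0.020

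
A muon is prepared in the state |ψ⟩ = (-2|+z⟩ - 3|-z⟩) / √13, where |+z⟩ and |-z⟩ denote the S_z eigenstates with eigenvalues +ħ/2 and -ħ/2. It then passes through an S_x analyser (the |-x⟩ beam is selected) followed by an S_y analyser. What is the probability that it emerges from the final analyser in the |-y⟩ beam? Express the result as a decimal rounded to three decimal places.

0.019

First analyser (S_x): P(|-x⟩) = |⟨-x|ψ⟩|² = 1/26.
After stage 1 the state is |-x⟩; P(|-y⟩) = |⟨-y|-x⟩|² = 1/2.
Joint probability = 1/26 × 1/2 = 0.019.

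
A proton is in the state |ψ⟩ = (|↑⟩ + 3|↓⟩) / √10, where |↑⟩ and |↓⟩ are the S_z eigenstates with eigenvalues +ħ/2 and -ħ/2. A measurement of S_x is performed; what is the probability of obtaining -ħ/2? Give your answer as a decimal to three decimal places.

|-x⟩ = (|↑⟩ - |↓⟩)/√2, so ⟨-x|ψ⟩ = (-2) / (√2·√10).
P = |-2|² / 20 = 4/20.

0.200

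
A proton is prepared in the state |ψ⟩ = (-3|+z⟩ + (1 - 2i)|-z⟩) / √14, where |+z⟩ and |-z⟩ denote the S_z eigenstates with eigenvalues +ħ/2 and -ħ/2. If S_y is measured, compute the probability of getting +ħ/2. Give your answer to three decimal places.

|+y⟩ = (|+z⟩ + i|-z⟩)/√2, so ⟨+y|ψ⟩ = (-5 - i) / (√2·√14).
P = |-5 - i|² / 28 = 26/28.

0.929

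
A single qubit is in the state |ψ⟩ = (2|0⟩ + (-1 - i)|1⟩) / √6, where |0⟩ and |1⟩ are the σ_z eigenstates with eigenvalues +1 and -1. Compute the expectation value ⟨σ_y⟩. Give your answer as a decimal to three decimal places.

⟨σ_y⟩ = 2 Im(a* b)/(|a|²+|b|²) with a = 2, b = (-1 - i).
a* b = (-2 - 2i), so ⟨σ_y⟩ = -4/6.

-0.667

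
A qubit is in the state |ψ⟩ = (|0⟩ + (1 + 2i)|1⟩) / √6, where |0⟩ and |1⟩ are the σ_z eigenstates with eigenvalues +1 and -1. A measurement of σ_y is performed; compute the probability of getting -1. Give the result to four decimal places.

0.1667

|-y⟩ = (|0⟩ - i|1⟩)/√2, so ⟨-y|ψ⟩ = (-1 + i) / (√2·√6).
P = |-1 + i|² / 12 = 2/12.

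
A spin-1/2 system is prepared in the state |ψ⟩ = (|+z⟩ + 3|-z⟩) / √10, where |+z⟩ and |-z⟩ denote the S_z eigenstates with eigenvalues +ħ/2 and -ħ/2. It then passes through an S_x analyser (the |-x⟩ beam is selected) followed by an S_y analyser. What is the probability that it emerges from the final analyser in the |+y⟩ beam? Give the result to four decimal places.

0.1000

First analyser (S_x): P(|-x⟩) = |⟨-x|ψ⟩|² = 4/20.
After stage 1 the state is |-x⟩; P(|+y⟩) = |⟨+y|-x⟩|² = 1/2.
Joint probability = 4/20 × 1/2 = 0.1000.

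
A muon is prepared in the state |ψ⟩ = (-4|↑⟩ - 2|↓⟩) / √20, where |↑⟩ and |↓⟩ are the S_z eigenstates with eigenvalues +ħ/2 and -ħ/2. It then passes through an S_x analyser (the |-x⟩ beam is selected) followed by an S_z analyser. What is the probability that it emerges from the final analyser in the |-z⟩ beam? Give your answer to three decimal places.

First analyser (S_x): P(|-x⟩) = |⟨-x|ψ⟩|² = 4/40.
After stage 1 the state is |-x⟩; P(|-z⟩) = |⟨-z|-x⟩|² = 1/2.
Joint probability = 4/40 × 1/2 = 0.050.

0.050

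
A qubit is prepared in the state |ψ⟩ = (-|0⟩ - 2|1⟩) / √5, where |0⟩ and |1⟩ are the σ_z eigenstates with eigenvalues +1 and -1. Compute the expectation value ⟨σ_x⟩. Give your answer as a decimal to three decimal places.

⟨σ_x⟩ = 2 Re(a* b)/(|a|²+|b|²) with a = -1, b = -2.
a* b = 2, so ⟨σ_x⟩ = 4/5.

0.800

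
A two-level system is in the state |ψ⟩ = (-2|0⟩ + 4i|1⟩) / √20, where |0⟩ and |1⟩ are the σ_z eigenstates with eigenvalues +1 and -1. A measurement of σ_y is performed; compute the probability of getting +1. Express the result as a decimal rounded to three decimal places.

|+y⟩ = (|0⟩ + i|1⟩)/√2, so ⟨+y|ψ⟩ = (2) / (√2·√20).
P = |2|² / 40 = 4/40.

0.100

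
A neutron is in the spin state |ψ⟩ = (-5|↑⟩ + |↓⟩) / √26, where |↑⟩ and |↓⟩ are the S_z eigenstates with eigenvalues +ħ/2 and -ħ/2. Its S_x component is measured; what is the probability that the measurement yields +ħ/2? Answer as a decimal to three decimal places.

|+x⟩ = (|↑⟩ + |↓⟩)/√2, so ⟨+x|ψ⟩ = (-4) / (√2·√26).
P = |-4|² / 52 = 16/52.

0.308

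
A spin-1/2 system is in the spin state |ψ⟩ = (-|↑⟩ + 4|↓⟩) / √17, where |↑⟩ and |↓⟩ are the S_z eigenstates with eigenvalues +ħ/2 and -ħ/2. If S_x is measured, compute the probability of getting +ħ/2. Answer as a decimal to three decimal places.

0.265

|+x⟩ = (|↑⟩ + |↓⟩)/√2, so ⟨+x|ψ⟩ = (3) / (√2·√17).
P = |3|² / 34 = 9/34.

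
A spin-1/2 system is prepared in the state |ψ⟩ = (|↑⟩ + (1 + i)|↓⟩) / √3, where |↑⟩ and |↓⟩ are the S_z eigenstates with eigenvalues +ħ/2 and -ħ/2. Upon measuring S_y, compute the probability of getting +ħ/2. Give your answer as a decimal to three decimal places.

0.833

|+y⟩ = (|↑⟩ + i|↓⟩)/√2, so ⟨+y|ψ⟩ = (2 - i) / (√2·√3).
P = |2 - i|² / 6 = 5/6.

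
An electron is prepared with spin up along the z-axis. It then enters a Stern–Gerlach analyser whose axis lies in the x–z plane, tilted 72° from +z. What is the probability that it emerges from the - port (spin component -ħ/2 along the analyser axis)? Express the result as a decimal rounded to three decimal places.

For spin-½, the probability of finding spin-up along an axis at angle θ to the initial spin direction is cos²(θ/2); spin-down is sin²(θ/2).
θ = 72°, so P = sin²(36°) ≈ 0.345.

0.345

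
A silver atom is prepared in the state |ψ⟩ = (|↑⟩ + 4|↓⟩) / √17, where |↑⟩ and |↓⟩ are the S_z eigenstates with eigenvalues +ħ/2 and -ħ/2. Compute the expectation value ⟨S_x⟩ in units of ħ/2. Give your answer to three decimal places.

⟨σ_x⟩ = 2 Re(a* b)/(|a|²+|b|²) with a = 1, b = 4.
a* b = 4, so ⟨σ_x⟩ = 8/17.
⟨S_x⟩ = (ħ/2)·⟨σ_x⟩.

0.471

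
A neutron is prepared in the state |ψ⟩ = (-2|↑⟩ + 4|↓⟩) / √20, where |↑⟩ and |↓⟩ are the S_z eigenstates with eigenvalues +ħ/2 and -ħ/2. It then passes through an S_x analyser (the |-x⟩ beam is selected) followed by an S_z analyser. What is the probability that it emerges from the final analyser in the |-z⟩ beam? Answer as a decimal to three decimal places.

0.450

First analyser (S_x): P(|-x⟩) = |⟨-x|ψ⟩|² = 36/40.
After stage 1 the state is |-x⟩; P(|-z⟩) = |⟨-z|-x⟩|² = 1/2.
Joint probability = 36/40 × 1/2 = 0.450.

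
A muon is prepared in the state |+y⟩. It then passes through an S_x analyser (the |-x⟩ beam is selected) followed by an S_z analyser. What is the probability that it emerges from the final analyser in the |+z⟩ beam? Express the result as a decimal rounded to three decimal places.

0.250

First analyser (S_x): from |+y⟩, P(|-x⟩) = 1/2.
After stage 1 the state is |-x⟩; P(|+z⟩) = |⟨+z|-x⟩|² = 1/2.
Joint probability = 1/2 × 1/2 = 0.250.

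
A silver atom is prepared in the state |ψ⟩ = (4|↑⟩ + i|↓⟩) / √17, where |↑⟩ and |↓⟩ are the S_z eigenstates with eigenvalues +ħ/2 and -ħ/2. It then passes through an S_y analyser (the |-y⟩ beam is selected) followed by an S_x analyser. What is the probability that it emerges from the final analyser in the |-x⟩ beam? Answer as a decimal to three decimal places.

First analyser (S_y): P(|-y⟩) = |⟨-y|ψ⟩|² = 9/34.
After stage 1 the state is |-y⟩; P(|-x⟩) = |⟨-x|-y⟩|² = 1/2.
Joint probability = 9/34 × 1/2 = 0.132.

0.132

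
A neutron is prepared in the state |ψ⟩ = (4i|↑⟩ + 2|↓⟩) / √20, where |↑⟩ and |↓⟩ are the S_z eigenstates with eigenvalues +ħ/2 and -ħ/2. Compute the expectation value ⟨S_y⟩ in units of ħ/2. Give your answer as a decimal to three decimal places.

-0.800

⟨σ_y⟩ = 2 Im(a* b)/(|a|²+|b|²) with a = 4i, b = 2.
a* b = -8i, so ⟨σ_y⟩ = -16/20.
⟨S_y⟩ = (ħ/2)·⟨σ_y⟩.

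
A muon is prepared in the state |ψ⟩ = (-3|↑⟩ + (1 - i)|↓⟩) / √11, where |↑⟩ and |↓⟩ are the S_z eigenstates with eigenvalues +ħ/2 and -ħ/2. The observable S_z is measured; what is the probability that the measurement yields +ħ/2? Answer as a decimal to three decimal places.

The +ħ/2 outcome corresponds to |↑⟩. Its amplitude in |ψ⟩ is -3/√11.
P = |-3|² / 11 = 9/11.

0.818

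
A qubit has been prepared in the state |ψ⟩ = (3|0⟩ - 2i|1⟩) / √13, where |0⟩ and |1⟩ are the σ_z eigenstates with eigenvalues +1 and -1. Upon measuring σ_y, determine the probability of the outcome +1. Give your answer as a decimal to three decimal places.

0.038

|+y⟩ = (|0⟩ + i|1⟩)/√2, so ⟨+y|ψ⟩ = (1) / (√2·√13).
P = |1|² / 26 = 1/26.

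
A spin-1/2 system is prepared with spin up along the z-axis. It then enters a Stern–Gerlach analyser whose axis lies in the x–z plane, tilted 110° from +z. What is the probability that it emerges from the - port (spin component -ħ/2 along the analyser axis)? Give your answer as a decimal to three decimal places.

0.671

For spin-½, the probability of finding spin-up along an axis at angle θ to the initial spin direction is cos²(θ/2); spin-down is sin²(θ/2).
θ = 110°, so P = sin²(55°) ≈ 0.671.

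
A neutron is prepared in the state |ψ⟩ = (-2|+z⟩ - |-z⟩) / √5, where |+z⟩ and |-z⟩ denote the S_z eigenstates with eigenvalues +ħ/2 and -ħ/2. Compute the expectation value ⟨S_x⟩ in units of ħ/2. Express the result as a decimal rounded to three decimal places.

0.800

⟨σ_x⟩ = 2 Re(a* b)/(|a|²+|b|²) with a = -2, b = -1.
a* b = 2, so ⟨σ_x⟩ = 4/5.
⟨S_x⟩ = (ħ/2)·⟨σ_x⟩.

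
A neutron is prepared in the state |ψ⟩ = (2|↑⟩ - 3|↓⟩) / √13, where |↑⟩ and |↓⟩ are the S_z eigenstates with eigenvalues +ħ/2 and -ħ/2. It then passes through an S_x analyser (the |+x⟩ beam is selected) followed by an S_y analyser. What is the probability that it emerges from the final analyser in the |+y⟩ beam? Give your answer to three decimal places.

First analyser (S_x): P(|+x⟩) = |⟨+x|ψ⟩|² = 1/26.
After stage 1 the state is |+x⟩; P(|+y⟩) = |⟨+y|+x⟩|² = 1/2.
Joint probability = 1/26 × 1/2 = 0.019.

0.019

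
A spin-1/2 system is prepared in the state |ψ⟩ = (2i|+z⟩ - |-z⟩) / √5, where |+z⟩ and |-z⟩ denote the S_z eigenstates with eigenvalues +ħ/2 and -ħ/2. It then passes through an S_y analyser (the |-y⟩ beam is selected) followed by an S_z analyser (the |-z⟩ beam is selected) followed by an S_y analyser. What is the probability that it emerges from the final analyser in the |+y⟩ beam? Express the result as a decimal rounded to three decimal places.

First analyser (S_y): P(|-y⟩) = |⟨-y|ψ⟩|² = 1/10.
After stage 1 the state is |-y⟩; P(|-z⟩) = |⟨-z|-y⟩|² = 1/2.
After stage 2 the state is |-z⟩; P(|+y⟩) = |⟨+y|-z⟩|² = 1/2.
Joint probability = 1/10 × 1/2 × 1/2 = 0.025.

0.025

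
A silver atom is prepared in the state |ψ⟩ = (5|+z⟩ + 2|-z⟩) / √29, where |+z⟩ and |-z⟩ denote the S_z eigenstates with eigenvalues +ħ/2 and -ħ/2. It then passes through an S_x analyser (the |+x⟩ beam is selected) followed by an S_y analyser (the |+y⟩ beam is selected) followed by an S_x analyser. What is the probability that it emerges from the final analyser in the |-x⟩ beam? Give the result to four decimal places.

First analyser (S_x): P(|+x⟩) = |⟨+x|ψ⟩|² = 49/58.
After stage 1 the state is |+x⟩; P(|+y⟩) = |⟨+y|+x⟩|² = 1/2.
After stage 2 the state is |+y⟩; P(|-x⟩) = |⟨-x|+y⟩|² = 1/2.
Joint probability = 49/58 × 1/2 × 1/2 = 0.2112.

0.2112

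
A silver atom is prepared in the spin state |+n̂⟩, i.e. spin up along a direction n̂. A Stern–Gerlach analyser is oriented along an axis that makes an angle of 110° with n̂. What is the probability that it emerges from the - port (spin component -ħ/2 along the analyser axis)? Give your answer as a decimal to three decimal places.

For spin-½, the probability of finding spin-up along an axis at angle θ to the initial spin direction is cos²(θ/2); spin-down is sin²(θ/2).
θ = 110°, so P = sin²(55°) ≈ 0.671.

0.671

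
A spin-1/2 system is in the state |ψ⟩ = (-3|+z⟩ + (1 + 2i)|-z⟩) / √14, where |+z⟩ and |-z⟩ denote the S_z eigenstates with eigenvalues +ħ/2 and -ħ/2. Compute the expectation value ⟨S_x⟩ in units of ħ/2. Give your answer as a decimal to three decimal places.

⟨σ_x⟩ = 2 Re(a* b)/(|a|²+|b|²) with a = -3, b = (1 + 2i).
a* b = (-3 - 6i), so ⟨σ_x⟩ = -6/14.
⟨S_x⟩ = (ħ/2)·⟨σ_x⟩.

-0.429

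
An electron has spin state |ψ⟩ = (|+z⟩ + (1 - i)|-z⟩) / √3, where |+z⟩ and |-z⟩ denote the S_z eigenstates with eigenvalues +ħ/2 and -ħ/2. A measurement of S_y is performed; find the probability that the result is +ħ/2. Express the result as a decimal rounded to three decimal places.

|+y⟩ = (|+z⟩ + i|-z⟩)/√2, so ⟨+y|ψ⟩ = (-i) / (√2·√3).
P = |-i|² / 6 = 1/6.

0.167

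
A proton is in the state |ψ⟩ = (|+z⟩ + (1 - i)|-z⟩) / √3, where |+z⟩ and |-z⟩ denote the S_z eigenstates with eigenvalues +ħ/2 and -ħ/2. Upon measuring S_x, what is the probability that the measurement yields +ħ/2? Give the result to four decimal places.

|+x⟩ = (|+z⟩ + |-z⟩)/√2, so ⟨+x|ψ⟩ = (2 - i) / (√2·√3).
P = |2 - i|² / 6 = 5/6.

0.8333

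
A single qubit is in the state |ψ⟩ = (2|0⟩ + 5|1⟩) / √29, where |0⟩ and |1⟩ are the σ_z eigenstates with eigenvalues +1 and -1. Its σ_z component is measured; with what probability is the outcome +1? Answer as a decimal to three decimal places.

The +1 outcome corresponds to |0⟩. Its amplitude in |ψ⟩ is 2/√29.
P = |2|² / 29 = 4/29.

0.138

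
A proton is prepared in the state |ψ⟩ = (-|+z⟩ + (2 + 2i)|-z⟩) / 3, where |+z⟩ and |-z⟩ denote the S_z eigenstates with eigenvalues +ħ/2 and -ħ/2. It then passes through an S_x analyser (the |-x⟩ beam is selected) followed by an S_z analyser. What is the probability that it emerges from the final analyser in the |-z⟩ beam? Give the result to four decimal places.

0.3611

First analyser (S_x): P(|-x⟩) = |⟨-x|ψ⟩|² = 13/18.
After stage 1 the state is |-x⟩; P(|-z⟩) = |⟨-z|-x⟩|² = 1/2.
Joint probability = 13/18 × 1/2 = 0.3611.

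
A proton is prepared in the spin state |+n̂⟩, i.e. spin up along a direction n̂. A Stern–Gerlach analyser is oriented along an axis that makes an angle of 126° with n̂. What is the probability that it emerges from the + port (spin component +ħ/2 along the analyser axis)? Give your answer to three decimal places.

0.206

For spin-½, the probability of finding spin-up along an axis at angle θ to the initial spin direction is cos²(θ/2); spin-down is sin²(θ/2).
θ = 126°, so P = cos²(63°) ≈ 0.206.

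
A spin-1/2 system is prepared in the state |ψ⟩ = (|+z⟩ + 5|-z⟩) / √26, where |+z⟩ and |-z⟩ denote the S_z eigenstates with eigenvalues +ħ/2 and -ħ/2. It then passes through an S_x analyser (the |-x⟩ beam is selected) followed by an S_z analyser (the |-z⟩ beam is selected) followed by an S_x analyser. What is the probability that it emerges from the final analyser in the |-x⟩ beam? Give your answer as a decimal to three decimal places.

0.077

First analyser (S_x): P(|-x⟩) = |⟨-x|ψ⟩|² = 16/52.
After stage 1 the state is |-x⟩; P(|-z⟩) = |⟨-z|-x⟩|² = 1/2.
After stage 2 the state is |-z⟩; P(|-x⟩) = |⟨-x|-z⟩|² = 1/2.
Joint probability = 16/52 × 1/2 × 1/2 = 0.077.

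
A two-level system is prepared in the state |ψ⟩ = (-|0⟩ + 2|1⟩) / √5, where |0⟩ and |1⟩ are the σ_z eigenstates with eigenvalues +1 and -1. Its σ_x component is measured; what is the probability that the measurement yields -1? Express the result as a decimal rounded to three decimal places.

0.900

|-x⟩ = (|0⟩ - |1⟩)/√2, so ⟨-x|ψ⟩ = (-3) / (√2·√5).
P = |-3|² / 10 = 9/10.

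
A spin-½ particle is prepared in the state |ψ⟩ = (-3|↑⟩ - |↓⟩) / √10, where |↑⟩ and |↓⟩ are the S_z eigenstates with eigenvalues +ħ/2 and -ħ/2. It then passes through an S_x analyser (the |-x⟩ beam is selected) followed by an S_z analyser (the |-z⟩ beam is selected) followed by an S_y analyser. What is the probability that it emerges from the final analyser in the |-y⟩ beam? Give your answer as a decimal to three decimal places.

0.050

First analyser (S_x): P(|-x⟩) = |⟨-x|ψ⟩|² = 4/20.
After stage 1 the state is |-x⟩; P(|-z⟩) = |⟨-z|-x⟩|² = 1/2.
After stage 2 the state is |-z⟩; P(|-y⟩) = |⟨-y|-z⟩|² = 1/2.
Joint probability = 4/20 × 1/2 × 1/2 = 0.050.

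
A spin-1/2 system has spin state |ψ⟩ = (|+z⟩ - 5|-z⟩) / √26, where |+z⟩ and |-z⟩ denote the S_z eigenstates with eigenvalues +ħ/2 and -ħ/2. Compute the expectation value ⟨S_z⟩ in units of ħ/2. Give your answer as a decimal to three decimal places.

-0.923

⟨σ_z⟩ = |a|² - |b|² divided by |a|²+|b|², with a, b the |+z⟩, |-z⟩ amplitudes.
= (1 - 25)/26 = -24/26.
⟨S_z⟩ = (ħ/2)·⟨σ_z⟩.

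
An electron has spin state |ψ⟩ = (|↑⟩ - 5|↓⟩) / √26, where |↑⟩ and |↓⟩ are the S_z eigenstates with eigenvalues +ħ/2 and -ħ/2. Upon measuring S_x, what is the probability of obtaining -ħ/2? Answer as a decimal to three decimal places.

|-x⟩ = (|↑⟩ - |↓⟩)/√2, so ⟨-x|ψ⟩ = (6) / (√2·√26).
P = |6|² / 52 = 36/52.

0.692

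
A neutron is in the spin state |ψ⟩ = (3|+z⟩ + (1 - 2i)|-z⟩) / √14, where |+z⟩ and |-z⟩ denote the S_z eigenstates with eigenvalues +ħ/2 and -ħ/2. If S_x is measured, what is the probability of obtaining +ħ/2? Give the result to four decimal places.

|+x⟩ = (|+z⟩ + |-z⟩)/√2, so ⟨+x|ψ⟩ = (4 - 2i) / (√2·√14).
P = |4 - 2i|² / 28 = 20/28.

0.7143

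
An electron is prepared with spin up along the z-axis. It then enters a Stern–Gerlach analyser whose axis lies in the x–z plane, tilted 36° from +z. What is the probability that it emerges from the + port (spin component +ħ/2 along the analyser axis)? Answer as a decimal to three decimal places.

0.905

For spin-½, the probability of finding spin-up along an axis at angle θ to the initial spin direction is cos²(θ/2); spin-down is sin²(θ/2).
θ = 36°, so P = cos²(18°) ≈ 0.905.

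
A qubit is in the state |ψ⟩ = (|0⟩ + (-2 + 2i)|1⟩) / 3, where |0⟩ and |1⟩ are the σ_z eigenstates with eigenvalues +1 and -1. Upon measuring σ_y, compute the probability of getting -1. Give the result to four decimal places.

0.2778

|-y⟩ = (|0⟩ - i|1⟩)/√2, so ⟨-y|ψ⟩ = (-1 - 2i) / (√2·3).
P = |-1 - 2i|² / 18 = 5/18.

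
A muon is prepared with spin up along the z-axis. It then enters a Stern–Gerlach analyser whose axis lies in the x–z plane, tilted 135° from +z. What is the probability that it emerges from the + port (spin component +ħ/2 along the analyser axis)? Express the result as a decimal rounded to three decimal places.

0.146

For spin-½, the probability of finding spin-up along an axis at angle θ to the initial spin direction is cos²(θ/2); spin-down is sin²(θ/2).
θ = 135°, so P = cos²(67.5°) ≈ 0.146.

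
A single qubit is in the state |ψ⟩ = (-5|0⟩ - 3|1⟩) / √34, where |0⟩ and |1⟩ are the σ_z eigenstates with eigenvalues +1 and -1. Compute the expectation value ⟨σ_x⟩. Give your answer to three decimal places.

⟨σ_x⟩ = 2 Re(a* b)/(|a|²+|b|²) with a = -5, b = -3.
a* b = 15, so ⟨σ_x⟩ = 30/34.

0.882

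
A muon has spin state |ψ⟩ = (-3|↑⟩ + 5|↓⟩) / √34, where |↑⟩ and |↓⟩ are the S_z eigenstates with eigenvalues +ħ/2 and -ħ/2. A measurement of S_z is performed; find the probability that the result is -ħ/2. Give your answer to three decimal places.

0.735

The -ħ/2 outcome corresponds to |↓⟩. Its amplitude in |ψ⟩ is 5/√34.
P = |5|² / 34 = 25/34.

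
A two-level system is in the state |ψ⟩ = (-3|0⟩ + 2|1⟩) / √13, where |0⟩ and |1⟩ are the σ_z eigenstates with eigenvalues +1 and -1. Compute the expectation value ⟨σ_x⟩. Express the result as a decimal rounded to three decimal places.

-0.923

⟨σ_x⟩ = 2 Re(a* b)/(|a|²+|b|²) with a = -3, b = 2.
a* b = -6, so ⟨σ_x⟩ = -12/13.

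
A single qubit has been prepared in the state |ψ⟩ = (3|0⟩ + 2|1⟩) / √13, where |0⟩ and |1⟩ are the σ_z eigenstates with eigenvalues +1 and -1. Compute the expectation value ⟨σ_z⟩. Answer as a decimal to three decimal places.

0.385

⟨σ_z⟩ = |a|² - |b|² divided by |a|²+|b|², with a, b the |0⟩, |1⟩ amplitudes.
= (9 - 4)/13 = 5/13.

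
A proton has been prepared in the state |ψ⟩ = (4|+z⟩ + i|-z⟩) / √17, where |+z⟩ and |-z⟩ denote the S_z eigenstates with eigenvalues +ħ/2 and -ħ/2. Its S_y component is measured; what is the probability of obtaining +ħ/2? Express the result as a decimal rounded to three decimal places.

0.735

|+y⟩ = (|+z⟩ + i|-z⟩)/√2, so ⟨+y|ψ⟩ = (5) / (√2·√17).
P = |5|² / 34 = 25/34.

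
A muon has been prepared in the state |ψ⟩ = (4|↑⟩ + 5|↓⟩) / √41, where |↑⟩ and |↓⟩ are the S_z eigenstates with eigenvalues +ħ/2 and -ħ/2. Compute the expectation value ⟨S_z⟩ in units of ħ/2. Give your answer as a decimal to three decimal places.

-0.220

⟨σ_z⟩ = |a|² - |b|² divided by |a|²+|b|², with a, b the |↑⟩, |↓⟩ amplitudes.
= (16 - 25)/41 = -9/41.
⟨S_z⟩ = (ħ/2)·⟨σ_z⟩.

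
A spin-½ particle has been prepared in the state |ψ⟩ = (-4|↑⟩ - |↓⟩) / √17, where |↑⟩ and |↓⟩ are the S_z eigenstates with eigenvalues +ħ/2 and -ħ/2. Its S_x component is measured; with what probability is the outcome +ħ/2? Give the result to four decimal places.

|+x⟩ = (|↑⟩ + |↓⟩)/√2, so ⟨+x|ψ⟩ = (-5) / (√2·√17).
P = |-5|² / 34 = 25/34.

0.7353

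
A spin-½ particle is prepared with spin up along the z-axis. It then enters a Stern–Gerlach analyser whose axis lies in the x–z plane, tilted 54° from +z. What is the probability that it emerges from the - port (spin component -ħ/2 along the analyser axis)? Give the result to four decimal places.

0.2061

For spin-½, the probability of finding spin-up along an axis at angle θ to the initial spin direction is cos²(θ/2); spin-down is sin²(θ/2).
θ = 54°, so P = sin²(27°) ≈ 0.2061.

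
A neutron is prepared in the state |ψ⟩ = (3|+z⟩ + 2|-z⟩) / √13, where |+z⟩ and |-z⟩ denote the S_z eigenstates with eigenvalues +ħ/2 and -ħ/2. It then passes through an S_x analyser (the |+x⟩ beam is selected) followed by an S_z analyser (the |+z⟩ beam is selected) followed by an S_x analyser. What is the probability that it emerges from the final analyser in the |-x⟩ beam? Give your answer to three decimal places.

First analyser (S_x): P(|+x⟩) = |⟨+x|ψ⟩|² = 25/26.
After stage 1 the state is |+x⟩; P(|+z⟩) = |⟨+z|+x⟩|² = 1/2.
After stage 2 the state is |+z⟩; P(|-x⟩) = |⟨-x|+z⟩|² = 1/2.
Joint probability = 25/26 × 1/2 × 1/2 = 0.240.

0.240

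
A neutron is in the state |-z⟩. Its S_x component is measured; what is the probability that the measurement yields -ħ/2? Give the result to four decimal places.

In the S_z basis, |-z⟩ = |↓⟩ and |-x⟩ = (|↑⟩ - |↓⟩)/√2.
|⟨-x|-z⟩|² = 1/2.

0.5000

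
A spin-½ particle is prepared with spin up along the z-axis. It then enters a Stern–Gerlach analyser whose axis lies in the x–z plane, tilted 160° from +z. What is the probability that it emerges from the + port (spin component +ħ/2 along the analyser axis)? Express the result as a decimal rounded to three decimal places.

0.030

For spin-½, the probability of finding spin-up along an axis at angle θ to the initial spin direction is cos²(θ/2); spin-down is sin²(θ/2).
θ = 160°, so P = cos²(80°) ≈ 0.030.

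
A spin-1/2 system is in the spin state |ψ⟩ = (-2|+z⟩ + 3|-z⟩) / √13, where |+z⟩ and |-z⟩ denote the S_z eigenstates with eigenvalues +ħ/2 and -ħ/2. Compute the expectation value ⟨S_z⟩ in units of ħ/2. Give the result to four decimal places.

-0.3846

⟨σ_z⟩ = |a|² - |b|² divided by |a|²+|b|², with a, b the |+z⟩, |-z⟩ amplitudes.
= (4 - 9)/13 = -5/13.
⟨S_z⟩ = (ħ/2)·⟨σ_z⟩.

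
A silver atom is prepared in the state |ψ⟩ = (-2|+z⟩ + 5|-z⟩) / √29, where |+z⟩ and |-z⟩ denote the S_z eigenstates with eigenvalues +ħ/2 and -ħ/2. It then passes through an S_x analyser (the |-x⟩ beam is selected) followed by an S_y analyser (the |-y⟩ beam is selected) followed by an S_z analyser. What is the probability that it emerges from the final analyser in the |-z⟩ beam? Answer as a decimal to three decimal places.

0.211

First analyser (S_x): P(|-x⟩) = |⟨-x|ψ⟩|² = 49/58.
After stage 1 the state is |-x⟩; P(|-y⟩) = |⟨-y|-x⟩|² = 1/2.
After stage 2 the state is |-y⟩; P(|-z⟩) = |⟨-z|-y⟩|² = 1/2.
Joint probability = 49/58 × 1/2 × 1/2 = 0.211.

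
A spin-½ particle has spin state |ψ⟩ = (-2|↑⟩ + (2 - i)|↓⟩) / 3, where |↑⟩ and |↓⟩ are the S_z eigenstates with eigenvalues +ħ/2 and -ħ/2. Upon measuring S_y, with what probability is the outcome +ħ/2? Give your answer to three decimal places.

|+y⟩ = (|↑⟩ + i|↓⟩)/√2, so ⟨+y|ψ⟩ = (-3 - 2i) / (√2·3).
P = |-3 - 2i|² / 18 = 13/18.

0.722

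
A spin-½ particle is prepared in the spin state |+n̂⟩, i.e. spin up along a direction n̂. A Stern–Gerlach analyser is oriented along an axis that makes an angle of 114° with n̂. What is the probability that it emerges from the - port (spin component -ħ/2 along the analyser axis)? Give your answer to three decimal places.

For spin-½, the probability of finding spin-up along an axis at angle θ to the initial spin direction is cos²(θ/2); spin-down is sin²(θ/2).
θ = 114°, so P = sin²(57°) ≈ 0.703.

0.703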